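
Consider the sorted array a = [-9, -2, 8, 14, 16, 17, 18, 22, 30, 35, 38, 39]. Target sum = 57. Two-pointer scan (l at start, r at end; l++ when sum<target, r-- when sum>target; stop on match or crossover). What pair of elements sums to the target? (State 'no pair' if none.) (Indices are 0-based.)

(18, 39)

[0,11] -9+39=30 <57 → l++
[1,11] -2+39=37 <57 → l++
[2,11] 8+39=47 <57 → l++
[3,11] 14+39=53 <57 → l++
[4,11] 16+39=55 <57 → l++
[5,11] 17+39=56 <57 → l++
[6,11] 18+39=57 → found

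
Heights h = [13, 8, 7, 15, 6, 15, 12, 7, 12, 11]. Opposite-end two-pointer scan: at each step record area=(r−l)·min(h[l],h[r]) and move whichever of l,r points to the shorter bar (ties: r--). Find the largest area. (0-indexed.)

l=0 r=9: min(13,11)*9=99 best=99 *, r--
l=0 r=8: min(13,12)*8=96 best=99, r--
l=0 r=7: min(13,7)*7=49 best=99, r--
l=0 r=6: min(13,12)*6=72 best=99, r--
l=0 r=5: min(13,15)*5=65 best=99, l++
l=1 r=5: min(8,15)*4=32 best=99, l++
l=2 r=5: min(7,15)*3=21 best=99, l++
l=3 r=5: min(15,15)*2=30 best=99, r--
l=3 r=4: min(15,6)*1=6 best=99, r--

max area = 99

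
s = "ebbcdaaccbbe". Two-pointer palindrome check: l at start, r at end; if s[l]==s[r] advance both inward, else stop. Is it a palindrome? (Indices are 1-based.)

not a palindrome (mismatch at 5,8)

[1,12] 'e'=='e' → l++,r--
[2,11] 'b'=='b' → l++,r--
[3,10] 'b'=='b' → l++,r--
[4,9] 'c'=='c' → l++,r--
[5,8] 'd'!='c' → stop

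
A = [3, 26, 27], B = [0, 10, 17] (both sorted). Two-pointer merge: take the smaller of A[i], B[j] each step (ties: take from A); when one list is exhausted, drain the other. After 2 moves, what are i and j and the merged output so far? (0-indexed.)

[i=0,j=0] A[i]=3>B[j]=0 take 0 → j++
[i=0,j=1] A[i]=3<=B[j]=10 take 3 → i++

i=1, j=1, merged so far=[0, 3]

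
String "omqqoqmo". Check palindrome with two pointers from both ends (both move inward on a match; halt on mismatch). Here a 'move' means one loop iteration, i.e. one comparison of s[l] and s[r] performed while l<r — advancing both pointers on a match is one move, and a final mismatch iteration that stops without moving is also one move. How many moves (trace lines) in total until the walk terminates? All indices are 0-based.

[0,7] 'o'=='o' → l++,r--
[1,6] 'm'=='m' → l++,r--
[2,5] 'q'=='q' → l++,r--
[3,4] 'q'!='o' → stop

4 moves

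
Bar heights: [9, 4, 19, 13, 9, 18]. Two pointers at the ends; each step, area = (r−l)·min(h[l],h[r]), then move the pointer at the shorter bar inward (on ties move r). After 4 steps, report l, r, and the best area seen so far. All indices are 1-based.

l=3, r=4, best area=54

[1,6] min(9,18)*5=45 best=45 * → l++
[2,6] min(4,18)*4=16 best=45 → l++
[3,6] min(19,18)*3=54 best=54 * → r--
[3,5] min(19,9)*2=18 best=54 → r--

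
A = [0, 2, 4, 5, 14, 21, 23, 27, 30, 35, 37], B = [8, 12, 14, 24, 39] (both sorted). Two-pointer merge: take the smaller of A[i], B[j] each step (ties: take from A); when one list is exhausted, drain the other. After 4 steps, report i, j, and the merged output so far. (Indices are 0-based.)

[i=0,j=0] A[i]=0<=B[j]=8 take 0 → i++
[i=1,j=0] A[i]=2<=B[j]=8 take 2 → i++
[i=2,j=0] A[i]=4<=B[j]=8 take 4 → i++
[i=3,j=0] A[i]=5<=B[j]=8 take 5 → i++

i=4, j=0, merged so far=[0, 2, 4, 5]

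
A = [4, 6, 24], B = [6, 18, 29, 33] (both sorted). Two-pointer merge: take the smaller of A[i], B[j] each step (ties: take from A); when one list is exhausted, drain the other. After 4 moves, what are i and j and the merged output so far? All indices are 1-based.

i=3, j=3, merged so far=[4, 6, 6, 18]

i=1 j=1: A[i]=4<=B[j]=6 take 4, i++
i=2 j=1: A[i]=6<=B[j]=6 take 6, i++
i=3 j=1: A[i]=24>B[j]=6 take 6, j++
i=3 j=2: A[i]=24>B[j]=18 take 18, j++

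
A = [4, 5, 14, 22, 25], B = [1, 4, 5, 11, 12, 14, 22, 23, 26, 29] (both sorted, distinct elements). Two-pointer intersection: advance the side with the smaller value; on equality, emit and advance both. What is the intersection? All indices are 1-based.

intersection = [4, 5, 14, 22]

i=1 j=1: 4>1, j++
i=1 j=2: 4==4 emit, i++,j++
i=2 j=3: 5==5 emit, i++,j++
i=3 j=4: 14>11, j++
i=3 j=5: 14>12, j++
i=3 j=6: 14==14 emit, i++,j++
i=4 j=7: 22==22 emit, i++,j++
i=5 j=8: 25>23, j++
i=5 j=9: 25<26, i++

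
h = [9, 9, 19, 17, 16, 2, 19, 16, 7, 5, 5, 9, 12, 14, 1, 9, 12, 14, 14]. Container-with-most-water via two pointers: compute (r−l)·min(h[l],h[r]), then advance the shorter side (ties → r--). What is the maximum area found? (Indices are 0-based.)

[0,18] min(9,14)*18=162 best=162 * → l++
[1,18] min(9,14)*17=153 best=162 → l++
[2,18] min(19,14)*16=224 best=224 * → r--
[2,17] min(19,14)*15=210 best=224 → r--
[2,16] min(19,12)*14=168 best=224 → r--
[2,15] min(19,9)*13=117 best=224 → r--
[2,14] min(19,1)*12=12 best=224 → r--
[2,13] min(19,14)*11=154 best=224 → r--
[2,12] min(19,12)*10=120 best=224 → r--
[2,11] min(19,9)*9=81 best=224 → r--
[2,10] min(19,5)*8=40 best=224 → r--
[2,9] min(19,5)*7=35 best=224 → r--
[2,8] min(19,7)*6=42 best=224 → r--
[2,7] min(19,16)*5=80 best=224 → r--
[2,6] min(19,19)*4=76 best=224 → r--
[2,5] min(19,2)*3=6 best=224 → r--
[2,4] min(19,16)*2=32 best=224 → r--
[2,3] min(19,17)*1=17 best=224 → r--

max area = 224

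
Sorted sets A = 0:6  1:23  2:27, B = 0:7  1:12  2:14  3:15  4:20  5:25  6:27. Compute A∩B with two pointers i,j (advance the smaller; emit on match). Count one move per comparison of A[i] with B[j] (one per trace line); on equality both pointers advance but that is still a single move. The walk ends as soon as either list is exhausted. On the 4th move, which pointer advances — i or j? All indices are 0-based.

i=0 j=0: 6<7, i++
i=1 j=0: 23>7, j++
i=1 j=1: 23>12, j++
i=1 j=2: 23>14, j++

j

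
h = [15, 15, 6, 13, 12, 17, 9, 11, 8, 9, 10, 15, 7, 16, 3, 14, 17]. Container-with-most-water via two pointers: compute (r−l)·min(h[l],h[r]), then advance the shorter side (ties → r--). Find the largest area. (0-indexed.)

max area = 240

[0,16] min(15,17)*16=240 best=240 * → l++
[1,16] min(15,17)*15=225 best=240 → l++
[2,16] min(6,17)*14=84 best=240 → l++
[3,16] min(13,17)*13=169 best=240 → l++
[4,16] min(12,17)*12=144 best=240 → l++
[5,16] min(17,17)*11=187 best=240 → r--
[5,15] min(17,14)*10=140 best=240 → r--
[5,14] min(17,3)*9=27 best=240 → r--
[5,13] min(17,16)*8=128 best=240 → r--
[5,12] min(17,7)*7=49 best=240 → r--
[5,11] min(17,15)*6=90 best=240 → r--
[5,10] min(17,10)*5=50 best=240 → r--
[5,9] min(17,9)*4=36 best=240 → r--
[5,8] min(17,8)*3=24 best=240 → r--
[5,7] min(17,11)*2=22 best=240 → r--
[5,6] min(17,9)*1=9 best=240 → r--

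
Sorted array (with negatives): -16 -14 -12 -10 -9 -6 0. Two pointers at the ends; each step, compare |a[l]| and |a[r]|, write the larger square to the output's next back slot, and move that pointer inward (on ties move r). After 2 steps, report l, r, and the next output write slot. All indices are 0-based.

[0,6] |-16|>|0| out[6]=256 → l++
[1,6] |-14|>|0| out[5]=196 → l++

l=2, r=6, next write slot=4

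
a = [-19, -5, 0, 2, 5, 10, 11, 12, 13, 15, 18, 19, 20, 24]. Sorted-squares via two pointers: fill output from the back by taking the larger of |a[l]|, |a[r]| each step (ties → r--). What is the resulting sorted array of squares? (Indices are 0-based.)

[0,13] |-19|<=|24| out[13]=576 → r--
[0,12] |-19|<=|20| out[12]=400 → r--
[0,11] |-19|<=|19| out[11]=361 → r--
[0,10] |-19|>|18| out[10]=361 → l++
[1,10] |-5|<=|18| out[9]=324 → r--
[1,9] |-5|<=|15| out[8]=225 → r--
[1,8] |-5|<=|13| out[7]=169 → r--
[1,7] |-5|<=|12| out[6]=144 → r--
[1,6] |-5|<=|11| out[5]=121 → r--
[1,5] |-5|<=|10| out[4]=100 → r--
[1,4] |-5|<=|5| out[3]=25 → r--
[1,3] |-5|>|2| out[2]=25 → l++
[2,3] |0|<=|2| out[1]=4 → r--
[2,2] |0|<=|0| out[0]=0 → r--

[0, 4, 25, 25, 100, 121, 144, 169, 225, 324, 361, 361, 400, 576]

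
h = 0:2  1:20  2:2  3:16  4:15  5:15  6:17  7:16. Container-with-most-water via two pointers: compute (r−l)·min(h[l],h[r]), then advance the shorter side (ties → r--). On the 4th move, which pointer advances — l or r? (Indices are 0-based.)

[0,7] min(2,16)*7=14 best=14 * → l++
[1,7] min(20,16)*6=96 best=96 * → r--
[1,6] min(20,17)*5=85 best=96 → r--
[1,5] min(20,15)*4=60 best=96 → r--

r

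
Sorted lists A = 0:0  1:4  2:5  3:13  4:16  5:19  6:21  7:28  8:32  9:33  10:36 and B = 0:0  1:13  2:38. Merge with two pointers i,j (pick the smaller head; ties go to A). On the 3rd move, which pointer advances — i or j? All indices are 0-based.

i

i=0 j=0: A[i]=0<=B[j]=0 take 0, i++
i=1 j=0: A[i]=4>B[j]=0 take 0, j++
i=1 j=1: A[i]=4<=B[j]=13 take 4, i++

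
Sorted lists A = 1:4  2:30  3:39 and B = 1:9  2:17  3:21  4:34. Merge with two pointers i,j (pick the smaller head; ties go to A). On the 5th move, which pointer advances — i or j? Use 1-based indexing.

i

[i=1,j=1] A[i]=4<=B[j]=9 take 4 → i++
[i=2,j=1] A[i]=30>B[j]=9 take 9 → j++
[i=2,j=2] A[i]=30>B[j]=17 take 17 → j++
[i=2,j=3] A[i]=30>B[j]=21 take 21 → j++
[i=2,j=4] A[i]=30<=B[j]=34 take 30 → i++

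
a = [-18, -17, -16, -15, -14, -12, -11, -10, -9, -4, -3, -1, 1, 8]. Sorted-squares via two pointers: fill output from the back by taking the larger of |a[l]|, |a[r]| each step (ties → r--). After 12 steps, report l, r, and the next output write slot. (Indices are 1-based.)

l=12, r=13, next write slot=2

[1,14] |-18|>|8| out[14]=324 → l++
[2,14] |-17|>|8| out[13]=289 → l++
[3,14] |-16|>|8| out[12]=256 → l++
[4,14] |-15|>|8| out[11]=225 → l++
[5,14] |-14|>|8| out[10]=196 → l++
[6,14] |-12|>|8| out[9]=144 → l++
[7,14] |-11|>|8| out[8]=121 → l++
[8,14] |-10|>|8| out[7]=100 → l++
[9,14] |-9|>|8| out[6]=81 → l++
[10,14] |-4|<=|8| out[5]=64 → r--
[10,13] |-4|>|1| out[4]=16 → l++
[11,13] |-3|>|1| out[3]=9 → l++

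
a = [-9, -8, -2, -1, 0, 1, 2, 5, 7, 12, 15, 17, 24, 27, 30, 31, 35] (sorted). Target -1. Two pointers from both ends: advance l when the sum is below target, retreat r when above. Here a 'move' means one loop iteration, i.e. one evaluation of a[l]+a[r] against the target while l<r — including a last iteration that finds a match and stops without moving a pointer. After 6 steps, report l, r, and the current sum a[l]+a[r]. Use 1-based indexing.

[1,17] -9+35=26 >-1 → r--
[1,16] -9+31=22 >-1 → r--
[1,15] -9+30=21 >-1 → r--
[1,14] -9+27=18 >-1 → r--
[1,13] -9+24=15 >-1 → r--
[1,12] -9+17=8 >-1 → r--

l=1, r=11, sum=6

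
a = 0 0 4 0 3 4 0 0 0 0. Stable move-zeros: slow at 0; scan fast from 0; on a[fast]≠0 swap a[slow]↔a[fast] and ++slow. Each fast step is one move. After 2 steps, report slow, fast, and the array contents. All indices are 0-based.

slow=0, fast=2, a=[0, 0, 4, 0, 3, 4, 0, 0, 0, 0]

(s=0,f=0) a[fast]=0 → fast++
(s=0,f=1) a[fast]=0 → fast++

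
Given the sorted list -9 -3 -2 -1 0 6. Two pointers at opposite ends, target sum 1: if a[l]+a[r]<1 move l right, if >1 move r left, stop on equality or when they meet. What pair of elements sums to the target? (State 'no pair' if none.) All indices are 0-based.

l=0 r=5: -9+6=-3 <1, l++
l=1 r=5: -3+6=3 >1, r--
l=1 r=4: -3+0=-3 <1, l++
l=2 r=4: -2+0=-2 <1, l++
l=3 r=4: -1+0=-1 <1, l++

no pair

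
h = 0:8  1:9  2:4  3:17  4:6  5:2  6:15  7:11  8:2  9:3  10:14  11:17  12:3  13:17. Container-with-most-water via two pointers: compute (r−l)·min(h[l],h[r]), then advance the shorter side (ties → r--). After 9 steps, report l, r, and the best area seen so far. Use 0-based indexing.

[0,13] min(8,17)*13=104 best=104 * → l++
[1,13] min(9,17)*12=108 best=108 * → l++
[2,13] min(4,17)*11=44 best=108 → l++
[3,13] min(17,17)*10=170 best=170 * → r--
[3,12] min(17,3)*9=27 best=170 → r--
[3,11] min(17,17)*8=136 best=170 → r--
[3,10] min(17,14)*7=98 best=170 → r--
[3,9] min(17,3)*6=18 best=170 → r--
[3,8] min(17,2)*5=10 best=170 → r--

l=3, r=7, best area=170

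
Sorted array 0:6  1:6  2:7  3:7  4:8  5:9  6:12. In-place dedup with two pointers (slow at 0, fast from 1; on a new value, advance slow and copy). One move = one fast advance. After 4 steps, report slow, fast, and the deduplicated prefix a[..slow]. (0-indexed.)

slow=0 fast=1: a[fast]=6=a[slow] dup, fast++
slow=0 fast=2: a[fast]=7≠a[slow]=6 write a[1]=7, slow++,fast++
slow=1 fast=3: a[fast]=7=a[slow] dup, fast++
slow=1 fast=4: a[fast]=8≠a[slow]=7 write a[2]=8, slow++,fast++

slow=2, fast=5, prefix=[6, 7, 8]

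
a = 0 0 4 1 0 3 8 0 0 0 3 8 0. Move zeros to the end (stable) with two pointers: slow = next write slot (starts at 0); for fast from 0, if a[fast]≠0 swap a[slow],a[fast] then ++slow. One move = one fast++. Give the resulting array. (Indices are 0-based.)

[4, 1, 3, 8, 3, 8, 0, 0, 0, 0, 0, 0, 0]

slow=0 fast=0: a[fast]=0, fast++
slow=0 fast=1: a[fast]=0, fast++
slow=0 fast=2: a[fast]=4≠0 swap→a[0]=4, slow++,fast++
slow=1 fast=3: a[fast]=1≠0 swap→a[1]=1, slow++,fast++
slow=2 fast=4: a[fast]=0, fast++
slow=2 fast=5: a[fast]=3≠0 swap→a[2]=3, slow++,fast++
slow=3 fast=6: a[fast]=8≠0 swap→a[3]=8, slow++,fast++
slow=4 fast=7: a[fast]=0, fast++
slow=4 fast=8: a[fast]=0, fast++
slow=4 fast=9: a[fast]=0, fast++
slow=4 fast=10: a[fast]=3≠0 swap→a[4]=3, slow++,fast++
slow=5 fast=11: a[fast]=8≠0 swap→a[5]=8, slow++,fast++
slow=6 fast=12: a[fast]=0, fast++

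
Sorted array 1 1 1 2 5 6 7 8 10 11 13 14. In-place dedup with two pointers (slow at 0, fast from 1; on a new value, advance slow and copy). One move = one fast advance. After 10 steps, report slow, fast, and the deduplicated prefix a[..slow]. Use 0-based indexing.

slow=0 fast=1: a[fast]=1=a[slow] dup, fast++
slow=0 fast=2: a[fast]=1=a[slow] dup, fast++
slow=0 fast=3: a[fast]=2≠a[slow]=1 write a[1]=2, slow++,fast++
slow=1 fast=4: a[fast]=5≠a[slow]=2 write a[2]=5, slow++,fast++
slow=2 fast=5: a[fast]=6≠a[slow]=5 write a[3]=6, slow++,fast++
slow=3 fast=6: a[fast]=7≠a[slow]=6 write a[4]=7, slow++,fast++
slow=4 fast=7: a[fast]=8≠a[slow]=7 write a[5]=8, slow++,fast++
slow=5 fast=8: a[fast]=10≠a[slow]=8 write a[6]=10, slow++,fast++
slow=6 fast=9: a[fast]=11≠a[slow]=10 write a[7]=11, slow++,fast++
slow=7 fast=10: a[fast]=13≠a[slow]=11 write a[8]=13, slow++,fast++

slow=8, fast=11, prefix=[1, 2, 5, 6, 7, 8, 10, 11, 13]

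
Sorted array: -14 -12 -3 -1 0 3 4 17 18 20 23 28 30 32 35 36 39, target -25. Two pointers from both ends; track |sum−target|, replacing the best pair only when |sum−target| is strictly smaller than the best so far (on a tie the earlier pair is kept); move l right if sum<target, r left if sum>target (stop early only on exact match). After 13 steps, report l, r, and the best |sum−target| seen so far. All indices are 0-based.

l=0 r=16: -14+39=25 d=50 *, r--
l=0 r=15: -14+36=22 d=47 *, r--
l=0 r=14: -14+35=21 d=46 *, r--
l=0 r=13: -14+32=18 d=43 *, r--
l=0 r=12: -14+30=16 d=41 *, r--
l=0 r=11: -14+28=14 d=39 *, r--
l=0 r=10: -14+23=9 d=34 *, r--
l=0 r=9: -14+20=6 d=31 *, r--
l=0 r=8: -14+18=4 d=29 *, r--
l=0 r=7: -14+17=3 d=28 *, r--
l=0 r=6: -14+4=-10 d=15 *, r--
l=0 r=5: -14+3=-11 d=14 *, r--
l=0 r=4: -14+0=-14 d=11 *, r--

l=0, r=3, best |Δ|=11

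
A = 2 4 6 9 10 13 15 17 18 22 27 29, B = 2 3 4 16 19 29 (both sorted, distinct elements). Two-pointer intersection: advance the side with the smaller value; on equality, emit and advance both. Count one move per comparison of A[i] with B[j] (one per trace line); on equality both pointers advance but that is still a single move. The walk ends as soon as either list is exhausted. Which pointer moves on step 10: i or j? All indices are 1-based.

i

i=1 j=1: 2==2 emit, i++,j++
i=2 j=2: 4>3, j++
i=2 j=3: 4==4 emit, i++,j++
i=3 j=4: 6<16, i++
i=4 j=4: 9<16, i++
i=5 j=4: 10<16, i++
i=6 j=4: 13<16, i++
i=7 j=4: 15<16, i++
i=8 j=4: 17>16, j++
i=8 j=5: 17<19, i++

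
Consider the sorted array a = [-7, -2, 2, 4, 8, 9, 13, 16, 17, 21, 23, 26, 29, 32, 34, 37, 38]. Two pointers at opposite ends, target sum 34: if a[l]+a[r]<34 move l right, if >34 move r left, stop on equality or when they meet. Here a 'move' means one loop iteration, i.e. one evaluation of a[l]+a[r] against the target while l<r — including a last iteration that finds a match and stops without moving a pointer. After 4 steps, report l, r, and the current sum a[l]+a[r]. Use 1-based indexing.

l=3, r=15, sum=36

[1,17] -7+38=31 <34 → l++
[2,17] -2+38=36 >34 → r--
[2,16] -2+37=35 >34 → r--
[2,15] -2+34=32 <34 → l++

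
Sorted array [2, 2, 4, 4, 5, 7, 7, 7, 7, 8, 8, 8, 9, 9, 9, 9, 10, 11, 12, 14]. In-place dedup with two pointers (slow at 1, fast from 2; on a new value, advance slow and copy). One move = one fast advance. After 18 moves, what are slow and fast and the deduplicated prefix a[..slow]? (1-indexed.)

(s=1,f=2) a[fast]=2=a[slow] dup → fast++
(s=1,f=3) a[fast]=4≠a[slow]=2 write a[2]=4 → slow++,fast++
(s=2,f=4) a[fast]=4=a[slow] dup → fast++
(s=2,f=5) a[fast]=5≠a[slow]=4 write a[3]=5 → slow++,fast++
(s=3,f=6) a[fast]=7≠a[slow]=5 write a[4]=7 → slow++,fast++
(s=4,f=7) a[fast]=7=a[slow] dup → fast++
(s=4,f=8) a[fast]=7=a[slow] dup → fast++
(s=4,f=9) a[fast]=7=a[slow] dup → fast++
(s=4,f=10) a[fast]=8≠a[slow]=7 write a[5]=8 → slow++,fast++
(s=5,f=11) a[fast]=8=a[slow] dup → fast++
(s=5,f=12) a[fast]=8=a[slow] dup → fast++
(s=5,f=13) a[fast]=9≠a[slow]=8 write a[6]=9 → slow++,fast++
(s=6,f=14) a[fast]=9=a[slow] dup → fast++
(s=6,f=15) a[fast]=9=a[slow] dup → fast++
(s=6,f=16) a[fast]=9=a[slow] dup → fast++
(s=6,f=17) a[fast]=10≠a[slow]=9 write a[7]=10 → slow++,fast++
(s=7,f=18) a[fast]=11≠a[slow]=10 write a[8]=11 → slow++,fast++
(s=8,f=19) a[fast]=12≠a[slow]=11 write a[9]=12 → slow++,fast++

slow=9, fast=20, prefix=[2, 4, 5, 7, 8, 9, 10, 11, 12]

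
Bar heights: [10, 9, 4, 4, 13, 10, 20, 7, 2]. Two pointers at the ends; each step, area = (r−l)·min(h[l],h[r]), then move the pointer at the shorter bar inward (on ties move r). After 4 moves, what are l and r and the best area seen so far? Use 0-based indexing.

l=2, r=6, best area=60

[0,8] min(10,2)*8=16 best=16 * → r--
[0,7] min(10,7)*7=49 best=49 * → r--
[0,6] min(10,20)*6=60 best=60 * → l++
[1,6] min(9,20)*5=45 best=60 → l++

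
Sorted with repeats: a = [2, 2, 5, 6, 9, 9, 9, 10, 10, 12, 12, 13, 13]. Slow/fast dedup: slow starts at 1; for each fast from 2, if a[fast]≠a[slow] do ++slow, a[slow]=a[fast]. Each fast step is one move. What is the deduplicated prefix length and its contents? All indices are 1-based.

slow=1 fast=2: a[fast]=2=a[slow] dup, fast++
slow=1 fast=3: a[fast]=5≠a[slow]=2 write a[2]=5, slow++,fast++
slow=2 fast=4: a[fast]=6≠a[slow]=5 write a[3]=6, slow++,fast++
slow=3 fast=5: a[fast]=9≠a[slow]=6 write a[4]=9, slow++,fast++
slow=4 fast=6: a[fast]=9=a[slow] dup, fast++
slow=4 fast=7: a[fast]=9=a[slow] dup, fast++
slow=4 fast=8: a[fast]=10≠a[slow]=9 write a[5]=10, slow++,fast++
slow=5 fast=9: a[fast]=10=a[slow] dup, fast++
slow=5 fast=10: a[fast]=12≠a[slow]=10 write a[6]=12, slow++,fast++
slow=6 fast=11: a[fast]=12=a[slow] dup, fast++
slow=6 fast=12: a[fast]=13≠a[slow]=12 write a[7]=13, slow++,fast++
slow=7 fast=13: a[fast]=13=a[slow] dup, fast++

length 7; prefix = [2, 5, 6, 9, 10, 12, 13]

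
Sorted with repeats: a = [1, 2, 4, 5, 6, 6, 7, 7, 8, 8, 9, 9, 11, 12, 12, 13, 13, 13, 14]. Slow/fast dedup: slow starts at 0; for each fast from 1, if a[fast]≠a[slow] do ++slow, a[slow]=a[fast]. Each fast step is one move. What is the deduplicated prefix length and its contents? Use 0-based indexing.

length 12; prefix = [1, 2, 4, 5, 6, 7, 8, 9, 11, 12, 13, 14]

slow=0 fast=1: a[fast]=2≠a[slow]=1 write a[1]=2, slow++,fast++
slow=1 fast=2: a[fast]=4≠a[slow]=2 write a[2]=4, slow++,fast++
slow=2 fast=3: a[fast]=5≠a[slow]=4 write a[3]=5, slow++,fast++
slow=3 fast=4: a[fast]=6≠a[slow]=5 write a[4]=6, slow++,fast++
slow=4 fast=5: a[fast]=6=a[slow] dup, fast++
slow=4 fast=6: a[fast]=7≠a[slow]=6 write a[5]=7, slow++,fast++
slow=5 fast=7: a[fast]=7=a[slow] dup, fast++
slow=5 fast=8: a[fast]=8≠a[slow]=7 write a[6]=8, slow++,fast++
slow=6 fast=9: a[fast]=8=a[slow] dup, fast++
slow=6 fast=10: a[fast]=9≠a[slow]=8 write a[7]=9, slow++,fast++
slow=7 fast=11: a[fast]=9=a[slow] dup, fast++
slow=7 fast=12: a[fast]=11≠a[slow]=9 write a[8]=11, slow++,fast++
slow=8 fast=13: a[fast]=12≠a[slow]=11 write a[9]=12, slow++,fast++
slow=9 fast=14: a[fast]=12=a[slow] dup, fast++
slow=9 fast=15: a[fast]=13≠a[slow]=12 write a[10]=13, slow++,fast++
slow=10 fast=16: a[fast]=13=a[slow] dup, fast++
slow=10 fast=17: a[fast]=13=a[slow] dup, fast++
slow=10 fast=18: a[fast]=14≠a[slow]=13 write a[11]=14, slow++,fast++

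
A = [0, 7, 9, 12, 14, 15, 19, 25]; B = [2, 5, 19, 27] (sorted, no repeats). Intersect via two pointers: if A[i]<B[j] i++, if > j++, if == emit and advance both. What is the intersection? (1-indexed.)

intersection = [19]

[i=1,j=1] 0<2 → i++
[i=2,j=1] 7>2 → j++
[i=2,j=2] 7>5 → j++
[i=2,j=3] 7<19 → i++
[i=3,j=3] 9<19 → i++
[i=4,j=3] 12<19 → i++
[i=5,j=3] 14<19 → i++
[i=6,j=3] 15<19 → i++
[i=7,j=3] 19==19 emit → i++,j++
[i=8,j=4] 25<27 → i++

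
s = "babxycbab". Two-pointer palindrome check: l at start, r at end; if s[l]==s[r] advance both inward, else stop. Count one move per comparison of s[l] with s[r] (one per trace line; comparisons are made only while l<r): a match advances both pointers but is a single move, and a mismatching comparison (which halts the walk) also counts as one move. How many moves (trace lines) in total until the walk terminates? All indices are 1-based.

[1,9] 'b'=='b' → l++,r--
[2,8] 'a'=='a' → l++,r--
[3,7] 'b'=='b' → l++,r--
[4,6] 'x'!='c' → stop

4 moves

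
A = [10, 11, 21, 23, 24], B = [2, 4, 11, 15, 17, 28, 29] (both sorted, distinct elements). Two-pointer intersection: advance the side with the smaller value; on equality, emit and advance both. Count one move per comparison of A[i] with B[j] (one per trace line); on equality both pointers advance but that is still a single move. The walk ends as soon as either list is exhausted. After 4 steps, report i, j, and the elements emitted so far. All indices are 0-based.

i=0 j=0: 10>2, j++
i=0 j=1: 10>4, j++
i=0 j=2: 10<11, i++
i=1 j=2: 11==11 emit, i++,j++

i=2, j=3, emitted=[11]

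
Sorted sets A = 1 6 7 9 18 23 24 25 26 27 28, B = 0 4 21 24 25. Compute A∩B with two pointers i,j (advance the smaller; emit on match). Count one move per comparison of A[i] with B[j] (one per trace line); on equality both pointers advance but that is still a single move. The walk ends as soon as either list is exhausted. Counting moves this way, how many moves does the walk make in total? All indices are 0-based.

11 moves

i=0 j=0: 1>0, j++
i=0 j=1: 1<4, i++
i=1 j=1: 6>4, j++
i=1 j=2: 6<21, i++
i=2 j=2: 7<21, i++
i=3 j=2: 9<21, i++
i=4 j=2: 18<21, i++
i=5 j=2: 23>21, j++
i=5 j=3: 23<24, i++
i=6 j=3: 24==24 emit, i++,j++
i=7 j=4: 25==25 emit, i++,j++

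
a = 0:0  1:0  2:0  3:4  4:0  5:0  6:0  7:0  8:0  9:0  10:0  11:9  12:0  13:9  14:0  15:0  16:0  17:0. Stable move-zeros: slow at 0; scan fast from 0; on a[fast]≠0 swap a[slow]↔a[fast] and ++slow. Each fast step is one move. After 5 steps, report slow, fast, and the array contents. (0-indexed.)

slow=0 fast=0: a[fast]=0, fast++
slow=0 fast=1: a[fast]=0, fast++
slow=0 fast=2: a[fast]=0, fast++
slow=0 fast=3: a[fast]=4≠0 swap→a[0]=4, slow++,fast++
slow=1 fast=4: a[fast]=0, fast++

slow=1, fast=5, a=[4, 0, 0, 0, 0, 0, 0, 0, 0, 0, 0, 9, 0, 9, 0, 0, 0, 0]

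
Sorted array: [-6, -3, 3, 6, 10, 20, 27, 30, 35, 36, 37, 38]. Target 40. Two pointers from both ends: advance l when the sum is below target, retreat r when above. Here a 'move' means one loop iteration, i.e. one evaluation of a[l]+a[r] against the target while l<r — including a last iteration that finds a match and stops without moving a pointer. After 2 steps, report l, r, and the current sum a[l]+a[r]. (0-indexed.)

l=2, r=11, sum=41

l=0 r=11: -6+38=32 <40, l++
l=1 r=11: -3+38=35 <40, l++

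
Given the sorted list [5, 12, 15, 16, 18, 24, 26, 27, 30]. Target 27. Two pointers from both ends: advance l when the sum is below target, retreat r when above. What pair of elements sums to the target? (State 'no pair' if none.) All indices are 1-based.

(12, 15)

l=1 r=9: 5+30=35 >27, r--
l=1 r=8: 5+27=32 >27, r--
l=1 r=7: 5+26=31 >27, r--
l=1 r=6: 5+24=29 >27, r--
l=1 r=5: 5+18=23 <27, l++
l=2 r=5: 12+18=30 >27, r--
l=2 r=4: 12+16=28 >27, r--
l=2 r=3: 12+15=27, found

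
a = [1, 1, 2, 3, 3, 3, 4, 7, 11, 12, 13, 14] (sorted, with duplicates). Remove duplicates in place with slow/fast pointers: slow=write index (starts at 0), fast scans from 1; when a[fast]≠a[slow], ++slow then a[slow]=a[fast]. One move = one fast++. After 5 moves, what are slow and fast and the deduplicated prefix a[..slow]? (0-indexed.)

slow=2, fast=6, prefix=[1, 2, 3]

slow=0 fast=1: a[fast]=1=a[slow] dup, fast++
slow=0 fast=2: a[fast]=2≠a[slow]=1 write a[1]=2, slow++,fast++
slow=1 fast=3: a[fast]=3≠a[slow]=2 write a[2]=3, slow++,fast++
slow=2 fast=4: a[fast]=3=a[slow] dup, fast++
slow=2 fast=5: a[fast]=3=a[slow] dup, fast++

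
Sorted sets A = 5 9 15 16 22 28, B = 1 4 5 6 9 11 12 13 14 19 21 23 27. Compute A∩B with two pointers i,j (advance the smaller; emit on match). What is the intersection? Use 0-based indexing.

intersection = [5, 9]

i=0 j=0: 5>1, j++
i=0 j=1: 5>4, j++
i=0 j=2: 5==5 emit, i++,j++
i=1 j=3: 9>6, j++
i=1 j=4: 9==9 emit, i++,j++
i=2 j=5: 15>11, j++
i=2 j=6: 15>12, j++
i=2 j=7: 15>13, j++
i=2 j=8: 15>14, j++
i=2 j=9: 15<19, i++
i=3 j=9: 16<19, i++
i=4 j=9: 22>19, j++
i=4 j=10: 22>21, j++
i=4 j=11: 22<23, i++
i=5 j=11: 28>23, j++
i=5 j=12: 28>27, j++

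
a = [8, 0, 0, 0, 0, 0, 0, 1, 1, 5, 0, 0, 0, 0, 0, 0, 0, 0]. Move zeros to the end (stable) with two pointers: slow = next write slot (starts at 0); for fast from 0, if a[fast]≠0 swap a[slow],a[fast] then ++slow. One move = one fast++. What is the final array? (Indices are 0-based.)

(s=0,f=0) a[fast]=8≠0 swap→a[0]=8 → slow++,fast++
(s=1,f=1) a[fast]=0 → fast++
(s=1,f=2) a[fast]=0 → fast++
(s=1,f=3) a[fast]=0 → fast++
(s=1,f=4) a[fast]=0 → fast++
(s=1,f=5) a[fast]=0 → fast++
(s=1,f=6) a[fast]=0 → fast++
(s=1,f=7) a[fast]=1≠0 swap→a[1]=1 → slow++,fast++
(s=2,f=8) a[fast]=1≠0 swap→a[2]=1 → slow++,fast++
(s=3,f=9) a[fast]=5≠0 swap→a[3]=5 → slow++,fast++
(s=4,f=10) a[fast]=0 → fast++
(s=4,f=11) a[fast]=0 → fast++
(s=4,f=12) a[fast]=0 → fast++
(s=4,f=13) a[fast]=0 → fast++
(s=4,f=14) a[fast]=0 → fast++
(s=4,f=15) a[fast]=0 → fast++
(s=4,f=16) a[fast]=0 → fast++
(s=4,f=17) a[fast]=0 → fast++

[8, 1, 1, 5, 0, 0, 0, 0, 0, 0, 0, 0, 0, 0, 0, 0, 0, 0]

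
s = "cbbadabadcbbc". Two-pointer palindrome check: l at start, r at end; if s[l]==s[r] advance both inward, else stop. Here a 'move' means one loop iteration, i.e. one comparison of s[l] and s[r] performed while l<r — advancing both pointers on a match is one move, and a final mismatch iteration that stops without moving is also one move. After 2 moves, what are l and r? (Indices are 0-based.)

[0,12] 'c'=='c' → l++,r--
[1,11] 'b'=='b' → l++,r--

l=2, r=10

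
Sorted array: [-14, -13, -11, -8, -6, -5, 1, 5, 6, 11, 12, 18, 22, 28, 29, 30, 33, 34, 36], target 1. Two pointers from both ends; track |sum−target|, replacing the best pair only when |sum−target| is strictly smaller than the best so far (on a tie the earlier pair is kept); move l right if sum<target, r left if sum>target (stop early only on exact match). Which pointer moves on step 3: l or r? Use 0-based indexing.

r

[0,18] -14+36=22 d=21 * → r--
[0,17] -14+34=20 d=19 * → r--
[0,16] -14+33=19 d=18 * → r--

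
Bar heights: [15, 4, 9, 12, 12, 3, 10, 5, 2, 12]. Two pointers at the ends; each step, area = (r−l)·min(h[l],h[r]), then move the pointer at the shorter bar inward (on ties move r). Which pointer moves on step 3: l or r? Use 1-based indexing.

r

l=1 r=10: min(15,12)*9=108 best=108 *, r--
l=1 r=9: min(15,2)*8=16 best=108, r--
l=1 r=8: min(15,5)*7=35 best=108, r--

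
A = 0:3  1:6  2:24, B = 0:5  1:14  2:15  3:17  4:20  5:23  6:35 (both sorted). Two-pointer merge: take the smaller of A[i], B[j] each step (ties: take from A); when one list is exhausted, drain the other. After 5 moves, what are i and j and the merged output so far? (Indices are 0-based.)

i=2, j=3, merged so far=[3, 5, 6, 14, 15]

[i=0,j=0] A[i]=3<=B[j]=5 take 3 → i++
[i=1,j=0] A[i]=6>B[j]=5 take 5 → j++
[i=1,j=1] A[i]=6<=B[j]=14 take 6 → i++
[i=2,j=1] A[i]=24>B[j]=14 take 14 → j++
[i=2,j=2] A[i]=24>B[j]=15 take 15 → j++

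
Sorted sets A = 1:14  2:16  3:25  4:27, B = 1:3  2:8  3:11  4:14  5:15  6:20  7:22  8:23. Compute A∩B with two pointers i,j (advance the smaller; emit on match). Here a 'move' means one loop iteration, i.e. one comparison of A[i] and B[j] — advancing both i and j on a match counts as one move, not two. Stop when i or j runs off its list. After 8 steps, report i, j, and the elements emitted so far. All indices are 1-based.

[i=1,j=1] 14>3 → j++
[i=1,j=2] 14>8 → j++
[i=1,j=3] 14>11 → j++
[i=1,j=4] 14==14 emit → i++,j++
[i=2,j=5] 16>15 → j++
[i=2,j=6] 16<20 → i++
[i=3,j=6] 25>20 → j++
[i=3,j=7] 25>22 → j++

i=3, j=8, emitted=[14]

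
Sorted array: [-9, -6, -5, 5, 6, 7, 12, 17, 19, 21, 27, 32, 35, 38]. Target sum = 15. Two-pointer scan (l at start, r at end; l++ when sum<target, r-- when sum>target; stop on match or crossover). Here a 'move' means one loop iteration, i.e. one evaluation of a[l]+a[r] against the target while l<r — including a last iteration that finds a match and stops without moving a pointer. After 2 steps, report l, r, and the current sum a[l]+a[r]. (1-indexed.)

l=1 r=14: -9+38=29 >15, r--
l=1 r=13: -9+35=26 >15, r--

l=1, r=12, sum=23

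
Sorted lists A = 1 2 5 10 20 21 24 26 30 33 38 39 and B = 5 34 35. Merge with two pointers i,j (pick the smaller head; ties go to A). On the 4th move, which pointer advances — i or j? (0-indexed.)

j

i=0 j=0: A[i]=1<=B[j]=5 take 1, i++
i=1 j=0: A[i]=2<=B[j]=5 take 2, i++
i=2 j=0: A[i]=5<=B[j]=5 take 5, i++
i=3 j=0: A[i]=10>B[j]=5 take 5, j++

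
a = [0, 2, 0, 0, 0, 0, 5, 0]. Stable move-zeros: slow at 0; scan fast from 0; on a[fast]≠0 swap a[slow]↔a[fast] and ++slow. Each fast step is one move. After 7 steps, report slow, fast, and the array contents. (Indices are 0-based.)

(s=0,f=0) a[fast]=0 → fast++
(s=0,f=1) a[fast]=2≠0 swap→a[0]=2 → slow++,fast++
(s=1,f=2) a[fast]=0 → fast++
(s=1,f=3) a[fast]=0 → fast++
(s=1,f=4) a[fast]=0 → fast++
(s=1,f=5) a[fast]=0 → fast++
(s=1,f=6) a[fast]=5≠0 swap→a[1]=5 → slow++,fast++

slow=2, fast=7, a=[2, 5, 0, 0, 0, 0, 0, 0]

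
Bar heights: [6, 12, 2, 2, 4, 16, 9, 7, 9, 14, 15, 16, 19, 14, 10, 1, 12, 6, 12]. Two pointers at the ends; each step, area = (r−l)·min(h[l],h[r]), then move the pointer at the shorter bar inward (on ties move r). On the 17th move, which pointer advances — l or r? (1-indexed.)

l=1 r=19: min(6,12)*18=108 best=108 *, l++
l=2 r=19: min(12,12)*17=204 best=204 *, r--
l=2 r=18: min(12,6)*16=96 best=204, r--
l=2 r=17: min(12,12)*15=180 best=204, r--
l=2 r=16: min(12,1)*14=14 best=204, r--
l=2 r=15: min(12,10)*13=130 best=204, r--
l=2 r=14: min(12,14)*12=144 best=204, l++
l=3 r=14: min(2,14)*11=22 best=204, l++
l=4 r=14: min(2,14)*10=20 best=204, l++
l=5 r=14: min(4,14)*9=36 best=204, l++
l=6 r=14: min(16,14)*8=112 best=204, r--
l=6 r=13: min(16,19)*7=112 best=204, l++
l=7 r=13: min(9,19)*6=54 best=204, l++
l=8 r=13: min(7,19)*5=35 best=204, l++
l=9 r=13: min(9,19)*4=36 best=204, l++
l=10 r=13: min(14,19)*3=42 best=204, l++
l=11 r=13: min(15,19)*2=30 best=204, l++

l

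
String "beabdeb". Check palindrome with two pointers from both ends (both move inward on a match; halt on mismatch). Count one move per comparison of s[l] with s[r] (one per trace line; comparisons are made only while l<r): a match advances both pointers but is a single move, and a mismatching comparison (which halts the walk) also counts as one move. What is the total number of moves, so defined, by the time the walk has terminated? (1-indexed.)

3 moves

[1,7] 'b'=='b' → l++,r--
[2,6] 'e'=='e' → l++,r--
[3,5] 'a'!='d' → stop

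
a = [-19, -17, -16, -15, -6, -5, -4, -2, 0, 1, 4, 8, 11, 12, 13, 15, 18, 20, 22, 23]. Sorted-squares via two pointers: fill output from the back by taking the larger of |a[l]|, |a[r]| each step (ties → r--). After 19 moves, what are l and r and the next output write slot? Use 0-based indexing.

l=0 r=19: |-19|<=|23| out[19]=529, r--
l=0 r=18: |-19|<=|22| out[18]=484, r--
l=0 r=17: |-19|<=|20| out[17]=400, r--
l=0 r=16: |-19|>|18| out[16]=361, l++
l=1 r=16: |-17|<=|18| out[15]=324, r--
l=1 r=15: |-17|>|15| out[14]=289, l++
l=2 r=15: |-16|>|15| out[13]=256, l++
l=3 r=15: |-15|<=|15| out[12]=225, r--
l=3 r=14: |-15|>|13| out[11]=225, l++
l=4 r=14: |-6|<=|13| out[10]=169, r--
l=4 r=13: |-6|<=|12| out[9]=144, r--
l=4 r=12: |-6|<=|11| out[8]=121, r--
l=4 r=11: |-6|<=|8| out[7]=64, r--
l=4 r=10: |-6|>|4| out[6]=36, l++
l=5 r=10: |-5|>|4| out[5]=25, l++
l=6 r=10: |-4|<=|4| out[4]=16, r--
l=6 r=9: |-4|>|1| out[3]=16, l++
l=7 r=9: |-2|>|1| out[2]=4, l++
l=8 r=9: |0|<=|1| out[1]=1, r--

l=8, r=8, next write slot=0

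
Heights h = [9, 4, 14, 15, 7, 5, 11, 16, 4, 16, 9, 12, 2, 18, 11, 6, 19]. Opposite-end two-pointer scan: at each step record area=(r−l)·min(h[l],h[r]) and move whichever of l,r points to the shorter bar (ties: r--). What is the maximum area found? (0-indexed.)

max area = 196

l=0 r=16: min(9,19)*16=144 best=144 *, l++
l=1 r=16: min(4,19)*15=60 best=144, l++
l=2 r=16: min(14,19)*14=196 best=196 *, l++
l=3 r=16: min(15,19)*13=195 best=196, l++
l=4 r=16: min(7,19)*12=84 best=196, l++
l=5 r=16: min(5,19)*11=55 best=196, l++
l=6 r=16: min(11,19)*10=110 best=196, l++
l=7 r=16: min(16,19)*9=144 best=196, l++
l=8 r=16: min(4,19)*8=32 best=196, l++
l=9 r=16: min(16,19)*7=112 best=196, l++
l=10 r=16: min(9,19)*6=54 best=196, l++
l=11 r=16: min(12,19)*5=60 best=196, l++
l=12 r=16: min(2,19)*4=8 best=196, l++
l=13 r=16: min(18,19)*3=54 best=196, l++
l=14 r=16: min(11,19)*2=22 best=196, l++
l=15 r=16: min(6,19)*1=6 best=196, l++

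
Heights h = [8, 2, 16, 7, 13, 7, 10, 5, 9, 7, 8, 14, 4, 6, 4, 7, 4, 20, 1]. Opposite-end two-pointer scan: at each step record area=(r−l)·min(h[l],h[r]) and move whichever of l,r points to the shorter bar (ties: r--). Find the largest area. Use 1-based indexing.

[1,19] min(8,1)*18=18 best=18 * → r--
[1,18] min(8,20)*17=136 best=136 * → l++
[2,18] min(2,20)*16=32 best=136 → l++
[3,18] min(16,20)*15=240 best=240 * → l++
[4,18] min(7,20)*14=98 best=240 → l++
[5,18] min(13,20)*13=169 best=240 → l++
[6,18] min(7,20)*12=84 best=240 → l++
[7,18] min(10,20)*11=110 best=240 → l++
[8,18] min(5,20)*10=50 best=240 → l++
[9,18] min(9,20)*9=81 best=240 → l++
[10,18] min(7,20)*8=56 best=240 → l++
[11,18] min(8,20)*7=56 best=240 → l++
[12,18] min(14,20)*6=84 best=240 → l++
[13,18] min(4,20)*5=20 best=240 → l++
[14,18] min(6,20)*4=24 best=240 → l++
[15,18] min(4,20)*3=12 best=240 → l++
[16,18] min(7,20)*2=14 best=240 → l++
[17,18] min(4,20)*1=4 best=240 → l++

max area = 240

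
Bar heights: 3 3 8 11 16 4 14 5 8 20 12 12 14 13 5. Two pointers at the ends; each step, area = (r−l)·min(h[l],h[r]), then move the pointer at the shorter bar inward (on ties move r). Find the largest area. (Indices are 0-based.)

max area = 117

l=0 r=14: min(3,5)*14=42 best=42 *, l++
l=1 r=14: min(3,5)*13=39 best=42, l++
l=2 r=14: min(8,5)*12=60 best=60 *, r--
l=2 r=13: min(8,13)*11=88 best=88 *, l++
l=3 r=13: min(11,13)*10=110 best=110 *, l++
l=4 r=13: min(16,13)*9=117 best=117 *, r--
l=4 r=12: min(16,14)*8=112 best=117, r--
l=4 r=11: min(16,12)*7=84 best=117, r--
l=4 r=10: min(16,12)*6=72 best=117, r--
l=4 r=9: min(16,20)*5=80 best=117, l++
l=5 r=9: min(4,20)*4=16 best=117, l++
l=6 r=9: min(14,20)*3=42 best=117, l++
l=7 r=9: min(5,20)*2=10 best=117, l++
l=8 r=9: min(8,20)*1=8 best=117, l++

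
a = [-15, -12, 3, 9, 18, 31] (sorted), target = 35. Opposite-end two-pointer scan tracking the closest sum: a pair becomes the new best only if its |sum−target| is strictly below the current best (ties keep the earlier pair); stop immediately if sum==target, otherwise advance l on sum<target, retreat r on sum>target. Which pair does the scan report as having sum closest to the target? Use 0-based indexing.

[0,5] -15+31=16 d=19 * → l++
[1,5] -12+31=19 d=16 * → l++
[2,5] 3+31=34 d=1 * → l++
[3,5] 9+31=40 d=5 → r--
[3,4] 9+18=27 d=8 → l++

pair (3, 31) with sum 34 (|Δ|=1)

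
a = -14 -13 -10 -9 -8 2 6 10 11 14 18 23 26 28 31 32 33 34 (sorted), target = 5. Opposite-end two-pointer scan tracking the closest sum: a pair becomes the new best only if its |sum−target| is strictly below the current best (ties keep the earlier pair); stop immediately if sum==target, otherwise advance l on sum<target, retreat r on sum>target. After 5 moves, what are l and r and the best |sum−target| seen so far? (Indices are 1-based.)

[1,18] -14+34=20 d=15 * → r--
[1,17] -14+33=19 d=14 * → r--
[1,16] -14+32=18 d=13 * → r--
[1,15] -14+31=17 d=12 * → r--
[1,14] -14+28=14 d=9 * → r--

l=1, r=13, best |Δ|=9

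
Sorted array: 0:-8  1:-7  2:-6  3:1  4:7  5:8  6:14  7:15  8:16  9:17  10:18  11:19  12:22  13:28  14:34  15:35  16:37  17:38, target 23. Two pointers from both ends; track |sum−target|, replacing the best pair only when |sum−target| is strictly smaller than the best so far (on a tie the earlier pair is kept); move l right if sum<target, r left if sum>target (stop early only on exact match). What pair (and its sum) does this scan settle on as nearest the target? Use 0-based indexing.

pair (1, 22) with sum 23 (|Δ|=0)

l=0 r=17: -8+38=30 d=7 *, r--
l=0 r=16: -8+37=29 d=6 *, r--
l=0 r=15: -8+35=27 d=4 *, r--
l=0 r=14: -8+34=26 d=3 *, r--
l=0 r=13: -8+28=20 d=3, l++
l=1 r=13: -7+28=21 d=2 *, l++
l=2 r=13: -6+28=22 d=1 *, l++
l=3 r=13: 1+28=29 d=6, r--
l=3 r=12: 1+22=23 d=0 *, stop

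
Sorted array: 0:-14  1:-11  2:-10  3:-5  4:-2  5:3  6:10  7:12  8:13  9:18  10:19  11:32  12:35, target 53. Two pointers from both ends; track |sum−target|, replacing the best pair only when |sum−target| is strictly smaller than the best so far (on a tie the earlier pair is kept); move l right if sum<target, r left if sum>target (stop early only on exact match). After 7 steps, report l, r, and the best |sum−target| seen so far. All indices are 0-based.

l=0 r=12: -14+35=21 d=32 *, l++
l=1 r=12: -11+35=24 d=29 *, l++
l=2 r=12: -10+35=25 d=28 *, l++
l=3 r=12: -5+35=30 d=23 *, l++
l=4 r=12: -2+35=33 d=20 *, l++
l=5 r=12: 3+35=38 d=15 *, l++
l=6 r=12: 10+35=45 d=8 *, l++

l=7, r=12, best |Δ|=8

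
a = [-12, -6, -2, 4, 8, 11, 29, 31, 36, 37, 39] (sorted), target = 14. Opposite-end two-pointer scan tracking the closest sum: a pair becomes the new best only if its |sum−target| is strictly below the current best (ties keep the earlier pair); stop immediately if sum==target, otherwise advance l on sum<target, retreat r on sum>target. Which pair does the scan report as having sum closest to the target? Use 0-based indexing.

l=0 r=10: -12+39=27 d=13 *, r--
l=0 r=9: -12+37=25 d=11 *, r--
l=0 r=8: -12+36=24 d=10 *, r--
l=0 r=7: -12+31=19 d=5 *, r--
l=0 r=6: -12+29=17 d=3 *, r--
l=0 r=5: -12+11=-1 d=15, l++
l=1 r=5: -6+11=5 d=9, l++
l=2 r=5: -2+11=9 d=5, l++
l=3 r=5: 4+11=15 d=1 *, r--
l=3 r=4: 4+8=12 d=2, l++

pair (4, 11) with sum 15 (|Δ|=1)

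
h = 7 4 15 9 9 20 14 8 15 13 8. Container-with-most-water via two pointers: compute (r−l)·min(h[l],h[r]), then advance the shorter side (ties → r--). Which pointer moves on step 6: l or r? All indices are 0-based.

[0,10] min(7,8)*10=70 best=70 * → l++
[1,10] min(4,8)*9=36 best=70 → l++
[2,10] min(15,8)*8=64 best=70 → r--
[2,9] min(15,13)*7=91 best=91 * → r--
[2,8] min(15,15)*6=90 best=91 → r--
[2,7] min(15,8)*5=40 best=91 → r--

r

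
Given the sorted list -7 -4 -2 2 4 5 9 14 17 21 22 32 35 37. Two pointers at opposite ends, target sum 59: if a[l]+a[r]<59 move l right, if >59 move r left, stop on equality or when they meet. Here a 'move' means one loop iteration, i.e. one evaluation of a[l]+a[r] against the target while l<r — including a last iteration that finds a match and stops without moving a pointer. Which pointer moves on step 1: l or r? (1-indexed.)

l

[1,14] -7+37=30 <59 → l++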